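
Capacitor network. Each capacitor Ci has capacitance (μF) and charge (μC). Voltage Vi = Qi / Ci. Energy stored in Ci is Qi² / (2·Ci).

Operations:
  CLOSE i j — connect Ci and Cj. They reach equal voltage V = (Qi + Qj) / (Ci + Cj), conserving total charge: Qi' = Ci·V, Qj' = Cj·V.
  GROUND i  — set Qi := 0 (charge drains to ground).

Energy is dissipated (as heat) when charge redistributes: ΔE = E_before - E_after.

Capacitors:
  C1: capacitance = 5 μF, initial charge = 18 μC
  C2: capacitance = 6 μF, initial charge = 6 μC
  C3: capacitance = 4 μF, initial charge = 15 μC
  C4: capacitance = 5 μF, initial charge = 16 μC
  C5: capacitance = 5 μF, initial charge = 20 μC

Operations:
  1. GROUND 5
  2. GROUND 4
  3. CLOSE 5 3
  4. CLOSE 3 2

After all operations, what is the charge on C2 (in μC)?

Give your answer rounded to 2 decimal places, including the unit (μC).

Initial: C1(5μF, Q=18μC, V=3.60V), C2(6μF, Q=6μC, V=1.00V), C3(4μF, Q=15μC, V=3.75V), C4(5μF, Q=16μC, V=3.20V), C5(5μF, Q=20μC, V=4.00V)
Op 1: GROUND 5: Q5=0; energy lost=40.000
Op 2: GROUND 4: Q4=0; energy lost=25.600
Op 3: CLOSE 5-3: Q_total=15.00, C_total=9.00, V=1.67; Q5=8.33, Q3=6.67; dissipated=15.625
Op 4: CLOSE 3-2: Q_total=12.67, C_total=10.00, V=1.27; Q3=5.07, Q2=7.60; dissipated=0.533
Final charges: Q1=18.00, Q2=7.60, Q3=5.07, Q4=0.00, Q5=8.33

Answer: 7.60 μC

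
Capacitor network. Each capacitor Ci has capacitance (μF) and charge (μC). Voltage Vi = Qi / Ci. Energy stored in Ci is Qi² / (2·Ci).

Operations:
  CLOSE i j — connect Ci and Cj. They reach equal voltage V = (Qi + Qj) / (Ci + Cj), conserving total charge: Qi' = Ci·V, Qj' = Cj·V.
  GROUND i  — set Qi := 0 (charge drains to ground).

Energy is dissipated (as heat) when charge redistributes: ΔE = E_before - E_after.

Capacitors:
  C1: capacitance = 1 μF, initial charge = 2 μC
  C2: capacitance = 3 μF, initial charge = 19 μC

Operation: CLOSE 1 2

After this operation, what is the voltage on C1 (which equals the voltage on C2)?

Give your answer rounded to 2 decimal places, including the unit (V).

Answer: 5.25 V

Derivation:
Initial: C1(1μF, Q=2μC, V=2.00V), C2(3μF, Q=19μC, V=6.33V)
Op 1: CLOSE 1-2: Q_total=21.00, C_total=4.00, V=5.25; Q1=5.25, Q2=15.75; dissipated=7.042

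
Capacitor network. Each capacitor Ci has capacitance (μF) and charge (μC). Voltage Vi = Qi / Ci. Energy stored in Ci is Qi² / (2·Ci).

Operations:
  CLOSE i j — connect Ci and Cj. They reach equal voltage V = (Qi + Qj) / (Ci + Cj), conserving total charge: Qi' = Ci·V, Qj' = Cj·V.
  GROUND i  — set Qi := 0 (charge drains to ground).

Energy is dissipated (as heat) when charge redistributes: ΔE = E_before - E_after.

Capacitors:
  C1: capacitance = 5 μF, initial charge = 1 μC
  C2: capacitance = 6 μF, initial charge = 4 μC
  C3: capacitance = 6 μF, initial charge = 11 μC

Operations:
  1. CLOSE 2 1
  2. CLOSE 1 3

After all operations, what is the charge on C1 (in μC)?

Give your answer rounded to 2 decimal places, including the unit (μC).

Answer: 6.03 μC

Derivation:
Initial: C1(5μF, Q=1μC, V=0.20V), C2(6μF, Q=4μC, V=0.67V), C3(6μF, Q=11μC, V=1.83V)
Op 1: CLOSE 2-1: Q_total=5.00, C_total=11.00, V=0.45; Q2=2.73, Q1=2.27; dissipated=0.297
Op 2: CLOSE 1-3: Q_total=13.27, C_total=11.00, V=1.21; Q1=6.03, Q3=7.24; dissipated=2.592
Final charges: Q1=6.03, Q2=2.73, Q3=7.24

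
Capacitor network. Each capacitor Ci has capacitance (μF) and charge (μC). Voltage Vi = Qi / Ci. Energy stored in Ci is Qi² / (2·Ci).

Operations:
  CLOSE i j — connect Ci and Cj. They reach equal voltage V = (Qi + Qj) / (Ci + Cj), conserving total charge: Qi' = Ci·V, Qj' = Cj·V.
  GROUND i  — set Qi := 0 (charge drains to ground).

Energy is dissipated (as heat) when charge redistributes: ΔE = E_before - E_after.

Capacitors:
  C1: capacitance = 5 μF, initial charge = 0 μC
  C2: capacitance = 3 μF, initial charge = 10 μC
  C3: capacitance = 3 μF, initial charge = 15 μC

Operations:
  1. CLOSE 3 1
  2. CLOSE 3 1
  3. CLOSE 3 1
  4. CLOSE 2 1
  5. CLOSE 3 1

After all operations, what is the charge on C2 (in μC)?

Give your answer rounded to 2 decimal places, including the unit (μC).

Answer: 7.27 μC

Derivation:
Initial: C1(5μF, Q=0μC, V=0.00V), C2(3μF, Q=10μC, V=3.33V), C3(3μF, Q=15μC, V=5.00V)
Op 1: CLOSE 3-1: Q_total=15.00, C_total=8.00, V=1.88; Q3=5.62, Q1=9.38; dissipated=23.438
Op 2: CLOSE 3-1: Q_total=15.00, C_total=8.00, V=1.88; Q3=5.62, Q1=9.38; dissipated=0.000
Op 3: CLOSE 3-1: Q_total=15.00, C_total=8.00, V=1.88; Q3=5.62, Q1=9.38; dissipated=0.000
Op 4: CLOSE 2-1: Q_total=19.38, C_total=8.00, V=2.42; Q2=7.27, Q1=12.11; dissipated=1.994
Op 5: CLOSE 3-1: Q_total=17.73, C_total=8.00, V=2.22; Q3=6.65, Q1=11.08; dissipated=0.280
Final charges: Q1=11.08, Q2=7.27, Q3=6.65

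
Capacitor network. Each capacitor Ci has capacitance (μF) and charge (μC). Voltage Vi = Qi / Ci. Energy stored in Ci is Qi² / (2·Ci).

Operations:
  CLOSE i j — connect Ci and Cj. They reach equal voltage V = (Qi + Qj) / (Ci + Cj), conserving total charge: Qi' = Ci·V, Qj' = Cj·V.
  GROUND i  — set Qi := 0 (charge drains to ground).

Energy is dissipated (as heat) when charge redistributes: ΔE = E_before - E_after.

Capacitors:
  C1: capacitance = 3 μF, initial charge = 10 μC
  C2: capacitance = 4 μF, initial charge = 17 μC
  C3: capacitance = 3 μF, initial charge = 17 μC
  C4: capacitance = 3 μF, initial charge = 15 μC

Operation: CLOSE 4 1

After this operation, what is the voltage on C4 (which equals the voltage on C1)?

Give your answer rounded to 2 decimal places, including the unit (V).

Answer: 4.17 V

Derivation:
Initial: C1(3μF, Q=10μC, V=3.33V), C2(4μF, Q=17μC, V=4.25V), C3(3μF, Q=17μC, V=5.67V), C4(3μF, Q=15μC, V=5.00V)
Op 1: CLOSE 4-1: Q_total=25.00, C_total=6.00, V=4.17; Q4=12.50, Q1=12.50; dissipated=2.083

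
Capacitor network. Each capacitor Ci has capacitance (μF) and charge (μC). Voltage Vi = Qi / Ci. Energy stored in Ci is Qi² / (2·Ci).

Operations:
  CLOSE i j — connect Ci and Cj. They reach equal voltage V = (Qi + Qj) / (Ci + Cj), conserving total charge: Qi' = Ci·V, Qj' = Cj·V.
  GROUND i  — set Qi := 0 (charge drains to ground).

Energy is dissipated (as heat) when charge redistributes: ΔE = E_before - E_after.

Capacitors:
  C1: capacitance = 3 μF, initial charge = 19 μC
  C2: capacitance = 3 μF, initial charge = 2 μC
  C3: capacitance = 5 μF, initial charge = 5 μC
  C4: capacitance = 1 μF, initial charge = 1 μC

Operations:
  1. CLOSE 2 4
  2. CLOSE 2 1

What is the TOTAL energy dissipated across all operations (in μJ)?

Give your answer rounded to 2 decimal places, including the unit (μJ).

Initial: C1(3μF, Q=19μC, V=6.33V), C2(3μF, Q=2μC, V=0.67V), C3(5μF, Q=5μC, V=1.00V), C4(1μF, Q=1μC, V=1.00V)
Op 1: CLOSE 2-4: Q_total=3.00, C_total=4.00, V=0.75; Q2=2.25, Q4=0.75; dissipated=0.042
Op 2: CLOSE 2-1: Q_total=21.25, C_total=6.00, V=3.54; Q2=10.62, Q1=10.62; dissipated=23.380
Total dissipated: 23.422 μJ

Answer: 23.42 μJ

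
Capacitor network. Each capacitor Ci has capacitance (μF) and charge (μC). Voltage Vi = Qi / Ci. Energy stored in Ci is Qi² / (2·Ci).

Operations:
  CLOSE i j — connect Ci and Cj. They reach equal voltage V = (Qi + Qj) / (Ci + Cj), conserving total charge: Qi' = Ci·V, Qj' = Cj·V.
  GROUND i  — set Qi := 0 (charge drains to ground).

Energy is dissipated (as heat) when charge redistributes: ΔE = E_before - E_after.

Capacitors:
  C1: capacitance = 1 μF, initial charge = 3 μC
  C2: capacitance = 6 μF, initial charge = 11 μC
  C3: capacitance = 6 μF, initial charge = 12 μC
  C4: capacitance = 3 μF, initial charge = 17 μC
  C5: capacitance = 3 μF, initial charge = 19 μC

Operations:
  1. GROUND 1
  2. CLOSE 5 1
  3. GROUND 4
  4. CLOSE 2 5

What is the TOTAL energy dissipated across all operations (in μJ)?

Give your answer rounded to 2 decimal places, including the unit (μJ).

Answer: 76.22 μJ

Derivation:
Initial: C1(1μF, Q=3μC, V=3.00V), C2(6μF, Q=11μC, V=1.83V), C3(6μF, Q=12μC, V=2.00V), C4(3μF, Q=17μC, V=5.67V), C5(3μF, Q=19μC, V=6.33V)
Op 1: GROUND 1: Q1=0; energy lost=4.500
Op 2: CLOSE 5-1: Q_total=19.00, C_total=4.00, V=4.75; Q5=14.25, Q1=4.75; dissipated=15.042
Op 3: GROUND 4: Q4=0; energy lost=48.167
Op 4: CLOSE 2-5: Q_total=25.25, C_total=9.00, V=2.81; Q2=16.83, Q5=8.42; dissipated=8.507
Total dissipated: 76.215 μJ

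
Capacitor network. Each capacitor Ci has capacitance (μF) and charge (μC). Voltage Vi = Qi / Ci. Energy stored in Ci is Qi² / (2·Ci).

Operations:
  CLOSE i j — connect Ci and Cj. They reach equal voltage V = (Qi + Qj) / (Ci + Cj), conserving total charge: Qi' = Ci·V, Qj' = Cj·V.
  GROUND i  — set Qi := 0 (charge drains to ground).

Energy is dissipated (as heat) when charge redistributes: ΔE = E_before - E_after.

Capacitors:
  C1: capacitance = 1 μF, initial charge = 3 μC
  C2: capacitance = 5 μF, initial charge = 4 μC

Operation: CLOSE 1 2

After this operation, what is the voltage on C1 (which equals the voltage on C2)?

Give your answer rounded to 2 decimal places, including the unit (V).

Initial: C1(1μF, Q=3μC, V=3.00V), C2(5μF, Q=4μC, V=0.80V)
Op 1: CLOSE 1-2: Q_total=7.00, C_total=6.00, V=1.17; Q1=1.17, Q2=5.83; dissipated=2.017

Answer: 1.17 V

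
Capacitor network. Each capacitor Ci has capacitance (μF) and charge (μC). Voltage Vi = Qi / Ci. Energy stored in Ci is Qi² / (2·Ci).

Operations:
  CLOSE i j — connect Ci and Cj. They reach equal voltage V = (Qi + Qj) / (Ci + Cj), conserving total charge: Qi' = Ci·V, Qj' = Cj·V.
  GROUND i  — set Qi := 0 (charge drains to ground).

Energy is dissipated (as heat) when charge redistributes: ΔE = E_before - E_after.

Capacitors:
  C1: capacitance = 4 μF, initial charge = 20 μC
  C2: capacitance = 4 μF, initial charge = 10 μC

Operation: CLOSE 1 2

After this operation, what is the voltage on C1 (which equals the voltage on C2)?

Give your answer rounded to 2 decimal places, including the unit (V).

Initial: C1(4μF, Q=20μC, V=5.00V), C2(4μF, Q=10μC, V=2.50V)
Op 1: CLOSE 1-2: Q_total=30.00, C_total=8.00, V=3.75; Q1=15.00, Q2=15.00; dissipated=6.250

Answer: 3.75 V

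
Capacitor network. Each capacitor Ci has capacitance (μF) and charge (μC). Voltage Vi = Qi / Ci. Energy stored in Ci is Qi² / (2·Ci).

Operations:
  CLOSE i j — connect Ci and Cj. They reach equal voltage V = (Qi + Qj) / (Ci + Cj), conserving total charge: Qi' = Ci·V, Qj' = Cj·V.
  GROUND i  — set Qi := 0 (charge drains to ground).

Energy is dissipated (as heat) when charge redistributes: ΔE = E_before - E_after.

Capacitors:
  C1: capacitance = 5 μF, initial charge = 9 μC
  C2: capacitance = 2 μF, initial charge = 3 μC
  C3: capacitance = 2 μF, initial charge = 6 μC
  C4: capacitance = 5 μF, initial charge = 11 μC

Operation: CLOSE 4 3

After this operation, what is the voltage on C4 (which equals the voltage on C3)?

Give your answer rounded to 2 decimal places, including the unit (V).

Answer: 2.43 V

Derivation:
Initial: C1(5μF, Q=9μC, V=1.80V), C2(2μF, Q=3μC, V=1.50V), C3(2μF, Q=6μC, V=3.00V), C4(5μF, Q=11μC, V=2.20V)
Op 1: CLOSE 4-3: Q_total=17.00, C_total=7.00, V=2.43; Q4=12.14, Q3=4.86; dissipated=0.457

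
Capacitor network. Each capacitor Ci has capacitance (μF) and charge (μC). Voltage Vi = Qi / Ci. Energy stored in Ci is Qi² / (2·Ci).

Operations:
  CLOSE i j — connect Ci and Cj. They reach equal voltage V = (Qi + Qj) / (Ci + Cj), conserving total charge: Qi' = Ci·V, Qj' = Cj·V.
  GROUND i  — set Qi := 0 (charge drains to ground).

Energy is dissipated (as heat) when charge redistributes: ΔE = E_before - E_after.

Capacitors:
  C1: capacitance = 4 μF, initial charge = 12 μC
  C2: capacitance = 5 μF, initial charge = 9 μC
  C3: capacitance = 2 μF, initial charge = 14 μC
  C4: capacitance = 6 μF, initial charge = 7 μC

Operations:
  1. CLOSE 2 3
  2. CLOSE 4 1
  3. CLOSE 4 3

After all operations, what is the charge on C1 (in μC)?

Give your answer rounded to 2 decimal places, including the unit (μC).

Initial: C1(4μF, Q=12μC, V=3.00V), C2(5μF, Q=9μC, V=1.80V), C3(2μF, Q=14μC, V=7.00V), C4(6μF, Q=7μC, V=1.17V)
Op 1: CLOSE 2-3: Q_total=23.00, C_total=7.00, V=3.29; Q2=16.43, Q3=6.57; dissipated=19.314
Op 2: CLOSE 4-1: Q_total=19.00, C_total=10.00, V=1.90; Q4=11.40, Q1=7.60; dissipated=4.033
Op 3: CLOSE 4-3: Q_total=17.97, C_total=8.00, V=2.25; Q4=13.48, Q3=4.49; dissipated=1.440
Final charges: Q1=7.60, Q2=16.43, Q3=4.49, Q4=13.48

Answer: 7.60 μC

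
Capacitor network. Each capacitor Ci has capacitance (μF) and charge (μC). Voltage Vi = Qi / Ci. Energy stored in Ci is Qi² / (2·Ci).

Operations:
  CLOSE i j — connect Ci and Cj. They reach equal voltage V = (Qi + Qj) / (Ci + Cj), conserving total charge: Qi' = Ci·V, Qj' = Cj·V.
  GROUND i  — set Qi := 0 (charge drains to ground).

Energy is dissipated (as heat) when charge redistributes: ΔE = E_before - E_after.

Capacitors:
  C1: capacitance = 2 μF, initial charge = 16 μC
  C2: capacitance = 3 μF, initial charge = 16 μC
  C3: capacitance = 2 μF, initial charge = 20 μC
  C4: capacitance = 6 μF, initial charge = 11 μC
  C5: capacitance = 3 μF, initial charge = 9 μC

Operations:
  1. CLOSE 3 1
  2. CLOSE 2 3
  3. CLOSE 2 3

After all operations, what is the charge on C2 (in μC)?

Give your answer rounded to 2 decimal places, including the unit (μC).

Initial: C1(2μF, Q=16μC, V=8.00V), C2(3μF, Q=16μC, V=5.33V), C3(2μF, Q=20μC, V=10.00V), C4(6μF, Q=11μC, V=1.83V), C5(3μF, Q=9μC, V=3.00V)
Op 1: CLOSE 3-1: Q_total=36.00, C_total=4.00, V=9.00; Q3=18.00, Q1=18.00; dissipated=2.000
Op 2: CLOSE 2-3: Q_total=34.00, C_total=5.00, V=6.80; Q2=20.40, Q3=13.60; dissipated=8.067
Op 3: CLOSE 2-3: Q_total=34.00, C_total=5.00, V=6.80; Q2=20.40, Q3=13.60; dissipated=0.000
Final charges: Q1=18.00, Q2=20.40, Q3=13.60, Q4=11.00, Q5=9.00

Answer: 20.40 μC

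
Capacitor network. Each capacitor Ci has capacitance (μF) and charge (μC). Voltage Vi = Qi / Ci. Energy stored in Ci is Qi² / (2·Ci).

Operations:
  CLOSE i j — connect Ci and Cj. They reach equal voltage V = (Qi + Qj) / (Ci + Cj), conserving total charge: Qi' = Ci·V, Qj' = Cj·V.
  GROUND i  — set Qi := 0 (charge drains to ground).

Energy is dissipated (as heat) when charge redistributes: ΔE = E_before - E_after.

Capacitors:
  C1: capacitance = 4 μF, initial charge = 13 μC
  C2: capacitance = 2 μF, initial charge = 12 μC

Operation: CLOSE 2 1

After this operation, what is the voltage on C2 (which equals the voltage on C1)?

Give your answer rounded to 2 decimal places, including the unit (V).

Answer: 4.17 V

Derivation:
Initial: C1(4μF, Q=13μC, V=3.25V), C2(2μF, Q=12μC, V=6.00V)
Op 1: CLOSE 2-1: Q_total=25.00, C_total=6.00, V=4.17; Q2=8.33, Q1=16.67; dissipated=5.042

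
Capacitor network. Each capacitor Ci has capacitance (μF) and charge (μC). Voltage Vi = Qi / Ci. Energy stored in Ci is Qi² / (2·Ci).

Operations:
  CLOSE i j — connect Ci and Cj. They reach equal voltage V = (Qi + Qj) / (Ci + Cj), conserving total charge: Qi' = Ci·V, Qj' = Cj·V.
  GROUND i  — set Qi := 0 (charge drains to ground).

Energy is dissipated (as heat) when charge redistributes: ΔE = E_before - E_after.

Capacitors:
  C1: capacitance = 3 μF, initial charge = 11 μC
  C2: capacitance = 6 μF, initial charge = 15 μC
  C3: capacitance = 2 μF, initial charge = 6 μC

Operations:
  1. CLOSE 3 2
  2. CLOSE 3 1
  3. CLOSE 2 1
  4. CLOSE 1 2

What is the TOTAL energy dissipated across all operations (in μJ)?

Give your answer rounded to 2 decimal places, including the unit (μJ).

Initial: C1(3μF, Q=11μC, V=3.67V), C2(6μF, Q=15μC, V=2.50V), C3(2μF, Q=6μC, V=3.00V)
Op 1: CLOSE 3-2: Q_total=21.00, C_total=8.00, V=2.62; Q3=5.25, Q2=15.75; dissipated=0.188
Op 2: CLOSE 3-1: Q_total=16.25, C_total=5.00, V=3.25; Q3=6.50, Q1=9.75; dissipated=0.651
Op 3: CLOSE 2-1: Q_total=25.50, C_total=9.00, V=2.83; Q2=17.00, Q1=8.50; dissipated=0.391
Op 4: CLOSE 1-2: Q_total=25.50, C_total=9.00, V=2.83; Q1=8.50, Q2=17.00; dissipated=0.000
Total dissipated: 1.229 μJ

Answer: 1.23 μJ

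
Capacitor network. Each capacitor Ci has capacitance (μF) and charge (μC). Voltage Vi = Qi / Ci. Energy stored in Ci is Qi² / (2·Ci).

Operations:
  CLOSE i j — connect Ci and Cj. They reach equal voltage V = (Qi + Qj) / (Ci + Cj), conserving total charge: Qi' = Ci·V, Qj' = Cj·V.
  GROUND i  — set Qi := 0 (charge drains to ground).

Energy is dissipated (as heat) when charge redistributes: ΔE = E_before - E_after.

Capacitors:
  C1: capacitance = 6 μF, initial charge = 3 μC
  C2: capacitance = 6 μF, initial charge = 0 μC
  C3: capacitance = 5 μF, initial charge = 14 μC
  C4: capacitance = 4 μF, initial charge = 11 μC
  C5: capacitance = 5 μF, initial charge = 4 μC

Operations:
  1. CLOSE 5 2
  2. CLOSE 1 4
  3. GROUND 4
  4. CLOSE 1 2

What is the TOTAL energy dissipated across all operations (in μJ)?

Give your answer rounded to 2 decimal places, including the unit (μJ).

Answer: 12.48 μJ

Derivation:
Initial: C1(6μF, Q=3μC, V=0.50V), C2(6μF, Q=0μC, V=0.00V), C3(5μF, Q=14μC, V=2.80V), C4(4μF, Q=11μC, V=2.75V), C5(5μF, Q=4μC, V=0.80V)
Op 1: CLOSE 5-2: Q_total=4.00, C_total=11.00, V=0.36; Q5=1.82, Q2=2.18; dissipated=0.873
Op 2: CLOSE 1-4: Q_total=14.00, C_total=10.00, V=1.40; Q1=8.40, Q4=5.60; dissipated=6.075
Op 3: GROUND 4: Q4=0; energy lost=3.920
Op 4: CLOSE 1-2: Q_total=10.58, C_total=12.00, V=0.88; Q1=5.29, Q2=5.29; dissipated=1.611
Total dissipated: 12.479 μJ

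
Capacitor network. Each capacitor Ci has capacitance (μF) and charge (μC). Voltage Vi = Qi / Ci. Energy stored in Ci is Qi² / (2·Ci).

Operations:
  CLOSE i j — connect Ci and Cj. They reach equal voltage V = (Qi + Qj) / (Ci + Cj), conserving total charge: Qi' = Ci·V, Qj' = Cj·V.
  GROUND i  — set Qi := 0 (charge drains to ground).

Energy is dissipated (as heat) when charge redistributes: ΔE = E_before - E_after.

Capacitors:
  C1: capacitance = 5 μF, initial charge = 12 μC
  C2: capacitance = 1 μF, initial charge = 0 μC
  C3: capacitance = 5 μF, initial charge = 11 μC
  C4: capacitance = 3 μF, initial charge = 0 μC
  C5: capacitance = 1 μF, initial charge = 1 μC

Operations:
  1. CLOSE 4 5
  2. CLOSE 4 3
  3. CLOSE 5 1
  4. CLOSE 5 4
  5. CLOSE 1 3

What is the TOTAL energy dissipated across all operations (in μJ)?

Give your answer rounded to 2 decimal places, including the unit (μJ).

Initial: C1(5μF, Q=12μC, V=2.40V), C2(1μF, Q=0μC, V=0.00V), C3(5μF, Q=11μC, V=2.20V), C4(3μF, Q=0μC, V=0.00V), C5(1μF, Q=1μC, V=1.00V)
Op 1: CLOSE 4-5: Q_total=1.00, C_total=4.00, V=0.25; Q4=0.75, Q5=0.25; dissipated=0.375
Op 2: CLOSE 4-3: Q_total=11.75, C_total=8.00, V=1.47; Q4=4.41, Q3=7.34; dissipated=3.565
Op 3: CLOSE 5-1: Q_total=12.25, C_total=6.00, V=2.04; Q5=2.04, Q1=10.21; dissipated=1.926
Op 4: CLOSE 5-4: Q_total=6.45, C_total=4.00, V=1.61; Q5=1.61, Q4=4.84; dissipated=0.123
Op 5: CLOSE 1-3: Q_total=17.55, C_total=10.00, V=1.76; Q1=8.78, Q3=8.78; dissipated=0.410
Total dissipated: 6.399 μJ

Answer: 6.40 μJ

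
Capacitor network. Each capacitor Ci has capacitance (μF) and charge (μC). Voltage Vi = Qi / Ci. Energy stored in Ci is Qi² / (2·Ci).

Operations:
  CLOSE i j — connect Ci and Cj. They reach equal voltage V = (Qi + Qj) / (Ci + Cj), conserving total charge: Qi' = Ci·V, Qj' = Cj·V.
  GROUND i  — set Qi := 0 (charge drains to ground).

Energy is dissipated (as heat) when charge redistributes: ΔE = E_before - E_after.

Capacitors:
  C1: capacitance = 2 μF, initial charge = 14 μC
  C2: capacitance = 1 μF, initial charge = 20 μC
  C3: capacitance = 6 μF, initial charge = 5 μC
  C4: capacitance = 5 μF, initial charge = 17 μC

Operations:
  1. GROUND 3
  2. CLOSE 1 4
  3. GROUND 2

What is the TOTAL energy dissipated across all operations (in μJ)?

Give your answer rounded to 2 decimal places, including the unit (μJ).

Initial: C1(2μF, Q=14μC, V=7.00V), C2(1μF, Q=20μC, V=20.00V), C3(6μF, Q=5μC, V=0.83V), C4(5μF, Q=17μC, V=3.40V)
Op 1: GROUND 3: Q3=0; energy lost=2.083
Op 2: CLOSE 1-4: Q_total=31.00, C_total=7.00, V=4.43; Q1=8.86, Q4=22.14; dissipated=9.257
Op 3: GROUND 2: Q2=0; energy lost=200.000
Total dissipated: 211.340 μJ

Answer: 211.34 μJ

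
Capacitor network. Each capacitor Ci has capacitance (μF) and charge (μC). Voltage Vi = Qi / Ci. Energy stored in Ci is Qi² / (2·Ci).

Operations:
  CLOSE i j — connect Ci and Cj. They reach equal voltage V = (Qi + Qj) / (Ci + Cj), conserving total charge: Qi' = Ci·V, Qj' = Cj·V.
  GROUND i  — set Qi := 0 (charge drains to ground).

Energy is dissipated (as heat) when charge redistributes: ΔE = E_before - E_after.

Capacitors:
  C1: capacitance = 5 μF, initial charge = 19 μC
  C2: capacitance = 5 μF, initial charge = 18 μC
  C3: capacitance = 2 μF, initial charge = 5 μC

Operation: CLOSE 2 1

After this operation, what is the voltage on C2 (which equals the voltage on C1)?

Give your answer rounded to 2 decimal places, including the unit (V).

Initial: C1(5μF, Q=19μC, V=3.80V), C2(5μF, Q=18μC, V=3.60V), C3(2μF, Q=5μC, V=2.50V)
Op 1: CLOSE 2-1: Q_total=37.00, C_total=10.00, V=3.70; Q2=18.50, Q1=18.50; dissipated=0.050

Answer: 3.70 V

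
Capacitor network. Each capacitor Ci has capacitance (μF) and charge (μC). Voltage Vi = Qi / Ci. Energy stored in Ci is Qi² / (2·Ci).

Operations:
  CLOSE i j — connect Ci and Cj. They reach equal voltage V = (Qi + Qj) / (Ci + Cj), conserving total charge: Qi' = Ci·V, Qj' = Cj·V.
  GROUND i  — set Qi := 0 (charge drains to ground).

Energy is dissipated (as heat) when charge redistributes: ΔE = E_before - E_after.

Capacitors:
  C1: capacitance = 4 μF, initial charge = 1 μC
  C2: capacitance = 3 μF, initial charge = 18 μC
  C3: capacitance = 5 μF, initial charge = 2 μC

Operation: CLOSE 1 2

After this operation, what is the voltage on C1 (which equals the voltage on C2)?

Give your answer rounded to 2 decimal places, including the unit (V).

Initial: C1(4μF, Q=1μC, V=0.25V), C2(3μF, Q=18μC, V=6.00V), C3(5μF, Q=2μC, V=0.40V)
Op 1: CLOSE 1-2: Q_total=19.00, C_total=7.00, V=2.71; Q1=10.86, Q2=8.14; dissipated=28.339

Answer: 2.71 V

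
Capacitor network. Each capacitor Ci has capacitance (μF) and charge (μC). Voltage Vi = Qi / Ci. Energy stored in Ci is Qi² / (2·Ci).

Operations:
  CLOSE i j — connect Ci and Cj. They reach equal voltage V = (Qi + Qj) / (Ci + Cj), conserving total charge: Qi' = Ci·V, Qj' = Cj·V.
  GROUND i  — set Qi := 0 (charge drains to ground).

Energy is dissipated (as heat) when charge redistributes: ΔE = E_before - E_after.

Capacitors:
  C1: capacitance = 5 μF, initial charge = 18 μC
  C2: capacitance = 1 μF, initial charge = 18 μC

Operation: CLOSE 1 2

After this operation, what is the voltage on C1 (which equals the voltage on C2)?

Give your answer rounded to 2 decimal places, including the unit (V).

Initial: C1(5μF, Q=18μC, V=3.60V), C2(1μF, Q=18μC, V=18.00V)
Op 1: CLOSE 1-2: Q_total=36.00, C_total=6.00, V=6.00; Q1=30.00, Q2=6.00; dissipated=86.400

Answer: 6.00 V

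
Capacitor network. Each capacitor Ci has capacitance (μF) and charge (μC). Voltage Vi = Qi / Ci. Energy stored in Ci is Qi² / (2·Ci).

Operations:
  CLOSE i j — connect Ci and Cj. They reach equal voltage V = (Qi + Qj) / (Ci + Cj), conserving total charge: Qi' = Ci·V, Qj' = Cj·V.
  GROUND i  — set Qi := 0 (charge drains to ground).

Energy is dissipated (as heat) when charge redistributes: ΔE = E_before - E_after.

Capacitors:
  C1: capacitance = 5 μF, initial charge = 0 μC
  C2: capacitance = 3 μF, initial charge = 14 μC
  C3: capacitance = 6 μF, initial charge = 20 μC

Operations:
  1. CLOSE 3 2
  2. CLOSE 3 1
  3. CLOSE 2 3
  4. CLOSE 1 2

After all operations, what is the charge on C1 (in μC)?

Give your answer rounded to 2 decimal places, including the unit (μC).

Answer: 11.38 μC

Derivation:
Initial: C1(5μF, Q=0μC, V=0.00V), C2(3μF, Q=14μC, V=4.67V), C3(6μF, Q=20μC, V=3.33V)
Op 1: CLOSE 3-2: Q_total=34.00, C_total=9.00, V=3.78; Q3=22.67, Q2=11.33; dissipated=1.778
Op 2: CLOSE 3-1: Q_total=22.67, C_total=11.00, V=2.06; Q3=12.36, Q1=10.30; dissipated=19.461
Op 3: CLOSE 2-3: Q_total=23.70, C_total=9.00, V=2.63; Q2=7.90, Q3=15.80; dissipated=2.949
Op 4: CLOSE 1-2: Q_total=18.20, C_total=8.00, V=2.28; Q1=11.38, Q2=6.83; dissipated=0.307
Final charges: Q1=11.38, Q2=6.83, Q3=15.80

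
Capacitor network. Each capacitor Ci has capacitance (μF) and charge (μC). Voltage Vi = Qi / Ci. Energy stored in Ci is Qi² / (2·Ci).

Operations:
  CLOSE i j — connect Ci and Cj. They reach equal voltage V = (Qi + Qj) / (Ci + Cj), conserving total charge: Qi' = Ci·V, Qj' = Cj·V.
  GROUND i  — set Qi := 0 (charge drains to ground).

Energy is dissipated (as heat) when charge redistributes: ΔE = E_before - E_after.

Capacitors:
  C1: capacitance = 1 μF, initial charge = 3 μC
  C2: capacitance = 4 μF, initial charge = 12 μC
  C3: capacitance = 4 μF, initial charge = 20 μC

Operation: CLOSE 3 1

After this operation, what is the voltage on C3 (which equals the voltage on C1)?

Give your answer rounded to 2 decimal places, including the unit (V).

Initial: C1(1μF, Q=3μC, V=3.00V), C2(4μF, Q=12μC, V=3.00V), C3(4μF, Q=20μC, V=5.00V)
Op 1: CLOSE 3-1: Q_total=23.00, C_total=5.00, V=4.60; Q3=18.40, Q1=4.60; dissipated=1.600

Answer: 4.60 V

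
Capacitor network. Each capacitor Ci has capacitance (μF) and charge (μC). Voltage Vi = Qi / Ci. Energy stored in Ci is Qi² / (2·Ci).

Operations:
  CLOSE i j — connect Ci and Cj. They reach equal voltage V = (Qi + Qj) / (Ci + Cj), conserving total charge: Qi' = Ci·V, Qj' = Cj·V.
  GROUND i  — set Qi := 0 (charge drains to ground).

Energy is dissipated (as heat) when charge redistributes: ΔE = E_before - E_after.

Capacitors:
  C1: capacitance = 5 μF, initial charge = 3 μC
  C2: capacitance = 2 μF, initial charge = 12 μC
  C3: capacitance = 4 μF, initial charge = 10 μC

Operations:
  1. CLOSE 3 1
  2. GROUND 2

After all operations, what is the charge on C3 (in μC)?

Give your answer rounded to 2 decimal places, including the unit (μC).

Initial: C1(5μF, Q=3μC, V=0.60V), C2(2μF, Q=12μC, V=6.00V), C3(4μF, Q=10μC, V=2.50V)
Op 1: CLOSE 3-1: Q_total=13.00, C_total=9.00, V=1.44; Q3=5.78, Q1=7.22; dissipated=4.011
Op 2: GROUND 2: Q2=0; energy lost=36.000
Final charges: Q1=7.22, Q2=0.00, Q3=5.78

Answer: 5.78 μC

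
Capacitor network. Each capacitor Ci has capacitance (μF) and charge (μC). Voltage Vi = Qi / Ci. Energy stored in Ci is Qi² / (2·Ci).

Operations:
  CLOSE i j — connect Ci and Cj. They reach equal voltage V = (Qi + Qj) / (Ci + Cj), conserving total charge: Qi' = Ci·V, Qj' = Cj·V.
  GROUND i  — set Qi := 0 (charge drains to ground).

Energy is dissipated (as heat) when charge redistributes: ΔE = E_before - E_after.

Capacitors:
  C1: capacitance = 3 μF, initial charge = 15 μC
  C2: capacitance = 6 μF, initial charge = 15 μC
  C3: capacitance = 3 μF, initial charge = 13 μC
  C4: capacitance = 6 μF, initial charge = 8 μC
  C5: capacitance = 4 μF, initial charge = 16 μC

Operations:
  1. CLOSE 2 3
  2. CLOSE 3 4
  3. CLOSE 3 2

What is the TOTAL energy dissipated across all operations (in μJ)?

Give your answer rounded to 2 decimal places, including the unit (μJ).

Answer: 7.93 μJ

Derivation:
Initial: C1(3μF, Q=15μC, V=5.00V), C2(6μF, Q=15μC, V=2.50V), C3(3μF, Q=13μC, V=4.33V), C4(6μF, Q=8μC, V=1.33V), C5(4μF, Q=16μC, V=4.00V)
Op 1: CLOSE 2-3: Q_total=28.00, C_total=9.00, V=3.11; Q2=18.67, Q3=9.33; dissipated=3.361
Op 2: CLOSE 3-4: Q_total=17.33, C_total=9.00, V=1.93; Q3=5.78, Q4=11.56; dissipated=3.160
Op 3: CLOSE 3-2: Q_total=24.44, C_total=9.00, V=2.72; Q3=8.15, Q2=16.30; dissipated=1.405
Total dissipated: 7.926 μJ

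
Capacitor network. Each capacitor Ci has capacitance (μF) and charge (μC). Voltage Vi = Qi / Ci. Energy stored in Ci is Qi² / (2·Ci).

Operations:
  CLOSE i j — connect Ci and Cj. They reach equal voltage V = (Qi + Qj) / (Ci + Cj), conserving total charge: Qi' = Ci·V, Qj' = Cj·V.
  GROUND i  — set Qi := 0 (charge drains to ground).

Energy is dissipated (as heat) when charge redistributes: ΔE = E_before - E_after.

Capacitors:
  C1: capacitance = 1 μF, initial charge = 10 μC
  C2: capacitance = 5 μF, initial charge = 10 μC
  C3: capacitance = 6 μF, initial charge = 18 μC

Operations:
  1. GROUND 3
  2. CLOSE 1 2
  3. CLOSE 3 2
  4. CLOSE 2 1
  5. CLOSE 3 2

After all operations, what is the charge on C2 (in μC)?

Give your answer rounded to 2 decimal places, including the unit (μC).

Answer: 8.26 μC

Derivation:
Initial: C1(1μF, Q=10μC, V=10.00V), C2(5μF, Q=10μC, V=2.00V), C3(6μF, Q=18μC, V=3.00V)
Op 1: GROUND 3: Q3=0; energy lost=27.000
Op 2: CLOSE 1-2: Q_total=20.00, C_total=6.00, V=3.33; Q1=3.33, Q2=16.67; dissipated=26.667
Op 3: CLOSE 3-2: Q_total=16.67, C_total=11.00, V=1.52; Q3=9.09, Q2=7.58; dissipated=15.152
Op 4: CLOSE 2-1: Q_total=10.91, C_total=6.00, V=1.82; Q2=9.09, Q1=1.82; dissipated=1.377
Op 5: CLOSE 3-2: Q_total=18.18, C_total=11.00, V=1.65; Q3=9.92, Q2=8.26; dissipated=0.125
Final charges: Q1=1.82, Q2=8.26, Q3=9.92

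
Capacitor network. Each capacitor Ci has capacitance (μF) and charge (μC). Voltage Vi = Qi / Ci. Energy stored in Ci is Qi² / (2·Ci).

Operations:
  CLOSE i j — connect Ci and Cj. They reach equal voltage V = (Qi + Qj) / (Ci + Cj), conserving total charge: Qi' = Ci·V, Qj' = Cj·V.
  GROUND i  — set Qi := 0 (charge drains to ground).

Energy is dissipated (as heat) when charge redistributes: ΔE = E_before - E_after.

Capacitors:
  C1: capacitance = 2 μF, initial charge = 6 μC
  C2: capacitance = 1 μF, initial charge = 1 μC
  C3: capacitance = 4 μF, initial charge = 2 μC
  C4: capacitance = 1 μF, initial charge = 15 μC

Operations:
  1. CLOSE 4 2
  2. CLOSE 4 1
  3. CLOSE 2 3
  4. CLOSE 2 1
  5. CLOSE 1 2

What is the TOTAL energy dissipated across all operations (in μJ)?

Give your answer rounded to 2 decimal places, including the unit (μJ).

Initial: C1(2μF, Q=6μC, V=3.00V), C2(1μF, Q=1μC, V=1.00V), C3(4μF, Q=2μC, V=0.50V), C4(1μF, Q=15μC, V=15.00V)
Op 1: CLOSE 4-2: Q_total=16.00, C_total=2.00, V=8.00; Q4=8.00, Q2=8.00; dissipated=49.000
Op 2: CLOSE 4-1: Q_total=14.00, C_total=3.00, V=4.67; Q4=4.67, Q1=9.33; dissipated=8.333
Op 3: CLOSE 2-3: Q_total=10.00, C_total=5.00, V=2.00; Q2=2.00, Q3=8.00; dissipated=22.500
Op 4: CLOSE 2-1: Q_total=11.33, C_total=3.00, V=3.78; Q2=3.78, Q1=7.56; dissipated=2.370
Op 5: CLOSE 1-2: Q_total=11.33, C_total=3.00, V=3.78; Q1=7.56, Q2=3.78; dissipated=0.000
Total dissipated: 82.204 μJ

Answer: 82.20 μJ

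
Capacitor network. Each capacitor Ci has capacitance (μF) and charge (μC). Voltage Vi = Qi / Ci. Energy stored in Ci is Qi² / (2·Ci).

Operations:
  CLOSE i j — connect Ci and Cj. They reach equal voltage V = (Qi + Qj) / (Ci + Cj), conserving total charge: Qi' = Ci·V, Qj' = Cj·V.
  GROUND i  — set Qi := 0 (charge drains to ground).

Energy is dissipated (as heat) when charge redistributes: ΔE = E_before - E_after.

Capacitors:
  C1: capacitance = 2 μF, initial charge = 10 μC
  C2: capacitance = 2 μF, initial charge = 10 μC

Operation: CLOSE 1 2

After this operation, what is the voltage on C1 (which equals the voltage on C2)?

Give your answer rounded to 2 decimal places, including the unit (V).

Answer: 5.00 V

Derivation:
Initial: C1(2μF, Q=10μC, V=5.00V), C2(2μF, Q=10μC, V=5.00V)
Op 1: CLOSE 1-2: Q_total=20.00, C_total=4.00, V=5.00; Q1=10.00, Q2=10.00; dissipated=0.000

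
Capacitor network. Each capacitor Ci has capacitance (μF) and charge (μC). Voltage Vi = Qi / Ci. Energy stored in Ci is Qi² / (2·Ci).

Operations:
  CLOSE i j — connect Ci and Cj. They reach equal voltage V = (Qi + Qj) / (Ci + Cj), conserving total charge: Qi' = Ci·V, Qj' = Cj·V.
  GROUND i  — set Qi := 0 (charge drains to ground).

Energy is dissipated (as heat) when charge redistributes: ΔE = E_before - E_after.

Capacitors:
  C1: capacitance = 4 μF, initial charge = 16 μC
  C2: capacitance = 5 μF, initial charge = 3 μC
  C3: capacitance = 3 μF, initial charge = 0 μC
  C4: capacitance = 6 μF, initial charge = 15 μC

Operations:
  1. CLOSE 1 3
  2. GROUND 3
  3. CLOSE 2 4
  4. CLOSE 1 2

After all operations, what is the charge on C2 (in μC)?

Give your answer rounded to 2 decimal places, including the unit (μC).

Answer: 9.62 μC

Derivation:
Initial: C1(4μF, Q=16μC, V=4.00V), C2(5μF, Q=3μC, V=0.60V), C3(3μF, Q=0μC, V=0.00V), C4(6μF, Q=15μC, V=2.50V)
Op 1: CLOSE 1-3: Q_total=16.00, C_total=7.00, V=2.29; Q1=9.14, Q3=6.86; dissipated=13.714
Op 2: GROUND 3: Q3=0; energy lost=7.837
Op 3: CLOSE 2-4: Q_total=18.00, C_total=11.00, V=1.64; Q2=8.18, Q4=9.82; dissipated=4.923
Op 4: CLOSE 1-2: Q_total=17.32, C_total=9.00, V=1.92; Q1=7.70, Q2=9.62; dissipated=0.469
Final charges: Q1=7.70, Q2=9.62, Q3=0.00, Q4=9.82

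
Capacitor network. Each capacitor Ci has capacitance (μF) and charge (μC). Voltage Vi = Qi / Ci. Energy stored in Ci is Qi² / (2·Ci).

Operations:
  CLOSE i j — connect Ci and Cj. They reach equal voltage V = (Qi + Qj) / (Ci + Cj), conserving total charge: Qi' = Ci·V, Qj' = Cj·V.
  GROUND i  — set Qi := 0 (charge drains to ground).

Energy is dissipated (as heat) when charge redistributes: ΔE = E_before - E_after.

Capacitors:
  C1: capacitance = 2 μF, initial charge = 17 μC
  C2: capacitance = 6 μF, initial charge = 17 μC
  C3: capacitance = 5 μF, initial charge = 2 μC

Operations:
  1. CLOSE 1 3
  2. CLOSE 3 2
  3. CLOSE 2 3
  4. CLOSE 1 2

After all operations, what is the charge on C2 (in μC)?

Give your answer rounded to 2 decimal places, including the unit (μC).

Initial: C1(2μF, Q=17μC, V=8.50V), C2(6μF, Q=17μC, V=2.83V), C3(5μF, Q=2μC, V=0.40V)
Op 1: CLOSE 1-3: Q_total=19.00, C_total=7.00, V=2.71; Q1=5.43, Q3=13.57; dissipated=46.864
Op 2: CLOSE 3-2: Q_total=30.57, C_total=11.00, V=2.78; Q3=13.90, Q2=16.68; dissipated=0.019
Op 3: CLOSE 2-3: Q_total=30.57, C_total=11.00, V=2.78; Q2=16.68, Q3=13.90; dissipated=0.000
Op 4: CLOSE 1-2: Q_total=22.10, C_total=8.00, V=2.76; Q1=5.53, Q2=16.58; dissipated=0.003
Final charges: Q1=5.53, Q2=16.58, Q3=13.90

Answer: 16.58 μC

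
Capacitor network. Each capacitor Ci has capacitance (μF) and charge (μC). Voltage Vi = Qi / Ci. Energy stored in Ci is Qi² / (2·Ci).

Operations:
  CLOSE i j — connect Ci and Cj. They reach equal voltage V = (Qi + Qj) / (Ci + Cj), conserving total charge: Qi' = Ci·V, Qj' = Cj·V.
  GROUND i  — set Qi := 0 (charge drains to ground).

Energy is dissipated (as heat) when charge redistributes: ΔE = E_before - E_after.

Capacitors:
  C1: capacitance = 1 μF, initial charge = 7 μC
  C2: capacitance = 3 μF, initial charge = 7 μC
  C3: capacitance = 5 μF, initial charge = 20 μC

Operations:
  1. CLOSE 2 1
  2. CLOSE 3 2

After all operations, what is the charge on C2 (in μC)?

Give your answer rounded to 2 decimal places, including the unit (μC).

Initial: C1(1μF, Q=7μC, V=7.00V), C2(3μF, Q=7μC, V=2.33V), C3(5μF, Q=20μC, V=4.00V)
Op 1: CLOSE 2-1: Q_total=14.00, C_total=4.00, V=3.50; Q2=10.50, Q1=3.50; dissipated=8.167
Op 2: CLOSE 3-2: Q_total=30.50, C_total=8.00, V=3.81; Q3=19.06, Q2=11.44; dissipated=0.234
Final charges: Q1=3.50, Q2=11.44, Q3=19.06

Answer: 11.44 μC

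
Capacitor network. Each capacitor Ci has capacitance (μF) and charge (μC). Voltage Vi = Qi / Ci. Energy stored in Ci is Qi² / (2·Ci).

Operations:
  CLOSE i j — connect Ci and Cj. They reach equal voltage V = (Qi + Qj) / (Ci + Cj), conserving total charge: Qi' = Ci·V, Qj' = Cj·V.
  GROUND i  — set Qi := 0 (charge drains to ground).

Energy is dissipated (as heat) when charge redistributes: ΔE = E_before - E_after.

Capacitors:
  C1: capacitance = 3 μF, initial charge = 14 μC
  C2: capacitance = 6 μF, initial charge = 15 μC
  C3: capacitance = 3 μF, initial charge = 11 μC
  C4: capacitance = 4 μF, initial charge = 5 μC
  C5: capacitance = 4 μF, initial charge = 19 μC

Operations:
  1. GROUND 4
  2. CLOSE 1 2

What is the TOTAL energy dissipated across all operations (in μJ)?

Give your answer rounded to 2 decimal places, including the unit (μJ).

Answer: 7.82 μJ

Derivation:
Initial: C1(3μF, Q=14μC, V=4.67V), C2(6μF, Q=15μC, V=2.50V), C3(3μF, Q=11μC, V=3.67V), C4(4μF, Q=5μC, V=1.25V), C5(4μF, Q=19μC, V=4.75V)
Op 1: GROUND 4: Q4=0; energy lost=3.125
Op 2: CLOSE 1-2: Q_total=29.00, C_total=9.00, V=3.22; Q1=9.67, Q2=19.33; dissipated=4.694
Total dissipated: 7.819 μJ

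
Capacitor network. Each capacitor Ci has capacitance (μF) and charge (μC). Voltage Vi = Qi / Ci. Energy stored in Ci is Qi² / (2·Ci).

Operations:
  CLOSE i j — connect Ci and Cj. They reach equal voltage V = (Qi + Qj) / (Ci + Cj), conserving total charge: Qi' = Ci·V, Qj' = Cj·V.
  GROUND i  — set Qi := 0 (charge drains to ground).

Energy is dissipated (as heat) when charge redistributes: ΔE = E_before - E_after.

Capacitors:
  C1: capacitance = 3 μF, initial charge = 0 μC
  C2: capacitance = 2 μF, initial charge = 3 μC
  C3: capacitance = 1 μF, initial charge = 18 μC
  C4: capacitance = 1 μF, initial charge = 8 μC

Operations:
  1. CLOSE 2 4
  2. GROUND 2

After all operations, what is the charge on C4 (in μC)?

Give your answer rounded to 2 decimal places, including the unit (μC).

Initial: C1(3μF, Q=0μC, V=0.00V), C2(2μF, Q=3μC, V=1.50V), C3(1μF, Q=18μC, V=18.00V), C4(1μF, Q=8μC, V=8.00V)
Op 1: CLOSE 2-4: Q_total=11.00, C_total=3.00, V=3.67; Q2=7.33, Q4=3.67; dissipated=14.083
Op 2: GROUND 2: Q2=0; energy lost=13.444
Final charges: Q1=0.00, Q2=0.00, Q3=18.00, Q4=3.67

Answer: 3.67 μC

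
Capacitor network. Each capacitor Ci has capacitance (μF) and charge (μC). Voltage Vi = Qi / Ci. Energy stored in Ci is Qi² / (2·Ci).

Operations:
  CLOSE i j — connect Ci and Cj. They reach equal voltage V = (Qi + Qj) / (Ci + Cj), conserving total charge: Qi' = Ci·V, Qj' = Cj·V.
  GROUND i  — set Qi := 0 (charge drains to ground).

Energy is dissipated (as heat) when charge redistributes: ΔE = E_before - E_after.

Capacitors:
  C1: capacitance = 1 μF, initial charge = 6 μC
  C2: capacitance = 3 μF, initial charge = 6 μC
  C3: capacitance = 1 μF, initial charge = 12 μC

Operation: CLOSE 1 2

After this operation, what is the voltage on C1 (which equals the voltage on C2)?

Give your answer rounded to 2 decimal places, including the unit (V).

Answer: 3.00 V

Derivation:
Initial: C1(1μF, Q=6μC, V=6.00V), C2(3μF, Q=6μC, V=2.00V), C3(1μF, Q=12μC, V=12.00V)
Op 1: CLOSE 1-2: Q_total=12.00, C_total=4.00, V=3.00; Q1=3.00, Q2=9.00; dissipated=6.000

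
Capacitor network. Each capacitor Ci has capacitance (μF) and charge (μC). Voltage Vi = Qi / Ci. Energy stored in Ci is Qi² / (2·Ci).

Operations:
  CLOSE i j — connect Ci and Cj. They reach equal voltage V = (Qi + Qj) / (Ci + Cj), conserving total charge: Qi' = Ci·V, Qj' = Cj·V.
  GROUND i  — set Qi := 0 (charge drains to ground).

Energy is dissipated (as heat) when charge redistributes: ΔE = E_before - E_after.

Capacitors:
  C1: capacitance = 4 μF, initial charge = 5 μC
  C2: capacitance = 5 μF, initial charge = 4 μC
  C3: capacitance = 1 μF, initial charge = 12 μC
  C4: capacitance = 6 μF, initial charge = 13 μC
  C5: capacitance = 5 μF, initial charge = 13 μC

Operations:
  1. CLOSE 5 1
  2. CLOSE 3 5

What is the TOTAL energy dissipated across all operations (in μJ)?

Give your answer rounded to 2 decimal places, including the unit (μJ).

Initial: C1(4μF, Q=5μC, V=1.25V), C2(5μF, Q=4μC, V=0.80V), C3(1μF, Q=12μC, V=12.00V), C4(6μF, Q=13μC, V=2.17V), C5(5μF, Q=13μC, V=2.60V)
Op 1: CLOSE 5-1: Q_total=18.00, C_total=9.00, V=2.00; Q5=10.00, Q1=8.00; dissipated=2.025
Op 2: CLOSE 3-5: Q_total=22.00, C_total=6.00, V=3.67; Q3=3.67, Q5=18.33; dissipated=41.667
Total dissipated: 43.692 μJ

Answer: 43.69 μJ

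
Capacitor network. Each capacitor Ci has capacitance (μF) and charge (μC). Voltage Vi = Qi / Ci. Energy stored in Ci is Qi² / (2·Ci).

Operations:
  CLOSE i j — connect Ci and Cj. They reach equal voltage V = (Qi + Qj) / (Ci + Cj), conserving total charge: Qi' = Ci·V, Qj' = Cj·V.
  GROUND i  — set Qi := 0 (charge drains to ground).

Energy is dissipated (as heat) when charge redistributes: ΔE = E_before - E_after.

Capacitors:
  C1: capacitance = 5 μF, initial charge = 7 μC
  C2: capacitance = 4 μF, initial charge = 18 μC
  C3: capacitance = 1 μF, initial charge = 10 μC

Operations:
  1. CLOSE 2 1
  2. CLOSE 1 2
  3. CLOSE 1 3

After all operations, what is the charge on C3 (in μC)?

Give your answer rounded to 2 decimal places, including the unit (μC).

Answer: 3.98 μC

Derivation:
Initial: C1(5μF, Q=7μC, V=1.40V), C2(4μF, Q=18μC, V=4.50V), C3(1μF, Q=10μC, V=10.00V)
Op 1: CLOSE 2-1: Q_total=25.00, C_total=9.00, V=2.78; Q2=11.11, Q1=13.89; dissipated=10.678
Op 2: CLOSE 1-2: Q_total=25.00, C_total=9.00, V=2.78; Q1=13.89, Q2=11.11; dissipated=0.000
Op 3: CLOSE 1-3: Q_total=23.89, C_total=6.00, V=3.98; Q1=19.91, Q3=3.98; dissipated=21.734
Final charges: Q1=19.91, Q2=11.11, Q3=3.98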